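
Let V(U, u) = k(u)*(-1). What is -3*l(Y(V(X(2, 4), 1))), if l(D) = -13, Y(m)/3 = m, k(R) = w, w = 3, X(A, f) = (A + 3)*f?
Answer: 39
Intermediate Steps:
X(A, f) = f*(3 + A) (X(A, f) = (3 + A)*f = f*(3 + A))
k(R) = 3
V(U, u) = -3 (V(U, u) = 3*(-1) = -3)
Y(m) = 3*m
-3*l(Y(V(X(2, 4), 1))) = -3*(-13) = 39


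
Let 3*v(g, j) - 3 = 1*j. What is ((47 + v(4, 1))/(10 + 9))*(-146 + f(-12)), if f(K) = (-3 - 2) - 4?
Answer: -22475/57 ≈ -394.30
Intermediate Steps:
f(K) = -9 (f(K) = -5 - 4 = -9)
v(g, j) = 1 + j/3 (v(g, j) = 1 + (1*j)/3 = 1 + j/3)
((47 + v(4, 1))/(10 + 9))*(-146 + f(-12)) = ((47 + (1 + (⅓)*1))/(10 + 9))*(-146 - 9) = ((47 + (1 + ⅓))/19)*(-155) = ((47 + 4/3)*(1/19))*(-155) = ((145/3)*(1/19))*(-155) = (145/57)*(-155) = -22475/57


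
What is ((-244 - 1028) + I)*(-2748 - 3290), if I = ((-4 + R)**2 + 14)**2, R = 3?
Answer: 6321786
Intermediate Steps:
I = 225 (I = ((-4 + 3)**2 + 14)**2 = ((-1)**2 + 14)**2 = (1 + 14)**2 = 15**2 = 225)
((-244 - 1028) + I)*(-2748 - 3290) = ((-244 - 1028) + 225)*(-2748 - 3290) = (-1272 + 225)*(-6038) = -1047*(-6038) = 6321786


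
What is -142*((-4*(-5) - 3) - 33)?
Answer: 2272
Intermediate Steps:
-142*((-4*(-5) - 3) - 33) = -142*((20 - 3) - 33) = -142*(17 - 33) = -142*(-16) = 2272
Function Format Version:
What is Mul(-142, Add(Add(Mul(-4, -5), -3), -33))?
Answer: 2272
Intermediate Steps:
Mul(-142, Add(Add(Mul(-4, -5), -3), -33)) = Mul(-142, Add(Add(20, -3), -33)) = Mul(-142, Add(17, -33)) = Mul(-142, -16) = 2272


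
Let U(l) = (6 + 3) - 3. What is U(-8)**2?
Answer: 36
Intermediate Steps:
U(l) = 6 (U(l) = 9 - 3 = 6)
U(-8)**2 = 6**2 = 36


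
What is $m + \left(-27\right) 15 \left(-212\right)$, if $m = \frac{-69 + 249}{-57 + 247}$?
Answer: $\frac{1631358}{19} \approx 85861.0$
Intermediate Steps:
$m = \frac{18}{19}$ ($m = \frac{180}{190} = 180 \cdot \frac{1}{190} = \frac{18}{19} \approx 0.94737$)
$m + \left(-27\right) 15 \left(-212\right) = \frac{18}{19} + \left(-27\right) 15 \left(-212\right) = \frac{18}{19} - -85860 = \frac{18}{19} + 85860 = \frac{1631358}{19}$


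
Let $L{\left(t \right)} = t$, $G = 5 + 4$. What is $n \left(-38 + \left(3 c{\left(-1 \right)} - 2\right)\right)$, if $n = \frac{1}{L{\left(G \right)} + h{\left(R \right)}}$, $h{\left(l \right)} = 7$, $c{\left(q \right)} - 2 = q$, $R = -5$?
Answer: $- \frac{37}{16} \approx -2.3125$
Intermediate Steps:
$G = 9$
$c{\left(q \right)} = 2 + q$
$n = \frac{1}{16}$ ($n = \frac{1}{9 + 7} = \frac{1}{16} \approx 0.0625$)
$n \left(-38 + \left(3 c{\left(-1 \right)} - 2\right)\right) = \frac{-38 - \left(2 - 3 \left(2 - 1\right)\right)}{16} = \frac{-38 + \left(3 \cdot 1 - 2\right)}{16} = \frac{-38 + \left(3 - 2\right)}{16} = \frac{-38 + 1}{16} = \frac{1}{16} \left(-37\right) = - \frac{37}{16}$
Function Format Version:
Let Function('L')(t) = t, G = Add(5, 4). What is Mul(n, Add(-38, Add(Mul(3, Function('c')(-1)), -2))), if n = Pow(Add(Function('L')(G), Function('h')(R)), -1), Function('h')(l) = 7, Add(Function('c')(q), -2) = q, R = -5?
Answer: Rational(-37, 16) ≈ -2.3125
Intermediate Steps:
G = 9
Function('c')(q) = Add(2, q)
n = Rational(1, 16) (n = Pow(Add(9, 7), -1) = Pow(16, -1) = Rational(1, 16) ≈ 0.062500)
Mul(n, Add(-38, Add(Mul(3, Function('c')(-1)), -2))) = Mul(Rational(1, 16), Add(-38, Add(Mul(3, Add(2, -1)), -2))) = Mul(Rational(1, 16), Add(-38, Add(Mul(3, 1), -2))) = Mul(Rational(1, 16), Add(-38, Add(3, -2))) = Mul(Rational(1, 16), Add(-38, 1)) = Mul(Rational(1, 16), -37) = Rational(-37, 16)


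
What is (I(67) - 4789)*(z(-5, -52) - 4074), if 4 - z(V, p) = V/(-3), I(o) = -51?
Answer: 59120600/3 ≈ 1.9707e+7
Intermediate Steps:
z(V, p) = 4 + V/3 (z(V, p) = 4 - V/(-3) = 4 - V*(-1)/3 = 4 - (-1)*V/3 = 4 + V/3)
(I(67) - 4789)*(z(-5, -52) - 4074) = (-51 - 4789)*((4 + (1/3)*(-5)) - 4074) = -4840*((4 - 5/3) - 4074) = -4840*(7/3 - 4074) = -4840*(-12215/3) = 59120600/3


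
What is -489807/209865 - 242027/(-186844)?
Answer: -13574834251/13070672020 ≈ -1.0386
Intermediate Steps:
-489807/209865 - 242027/(-186844) = -489807*1/209865 - 242027*(-1/186844) = -163269/69955 + 242027/186844 = -13574834251/13070672020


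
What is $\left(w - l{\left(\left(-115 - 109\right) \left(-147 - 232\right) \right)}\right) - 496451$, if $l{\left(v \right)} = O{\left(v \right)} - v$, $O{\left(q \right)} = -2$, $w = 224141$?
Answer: $-187412$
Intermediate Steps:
$l{\left(v \right)} = -2 - v$
$\left(w - l{\left(\left(-115 - 109\right) \left(-147 - 232\right) \right)}\right) - 496451 = \left(224141 - \left(-2 - \left(-115 - 109\right) \left(-147 - 232\right)\right)\right) - 496451 = \left(224141 - \left(-2 - \left(-224\right) \left(-379\right)\right)\right) - 496451 = \left(224141 - \left(-2 - 84896\right)\right) - 496451 = \left(224141 - -84898\right) - 496451 = \left(224141 + 84898\right) - 496451 = 309039 - 496451 = -187412$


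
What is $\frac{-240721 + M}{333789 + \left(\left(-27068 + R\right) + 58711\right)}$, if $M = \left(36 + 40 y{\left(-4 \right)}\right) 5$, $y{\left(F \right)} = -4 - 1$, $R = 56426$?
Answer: $- \frac{241541}{421858} \approx -0.57257$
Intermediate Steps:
$y{\left(F \right)} = -5$
$M = -820$ ($M = \left(36 + 40 \left(-5\right)\right) 5 = \left(36 - 200\right) 5 = \left(-164\right) 5 = -820$)
$\frac{-240721 + M}{333789 + \left(\left(-27068 + R\right) + 58711\right)} = \frac{-240721 - 820}{333789 + \left(\left(-27068 + 56426\right) + 58711\right)} = - \frac{241541}{333789 + \left(29358 + 58711\right)} = - \frac{241541}{333789 + 88069} = - \frac{241541}{421858}$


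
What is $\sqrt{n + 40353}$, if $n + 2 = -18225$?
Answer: $\sqrt{22126} \approx 148.75$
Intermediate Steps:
$n = -18227$ ($n = -2 - 18225 = -18227$)
$\sqrt{n + 40353} = \sqrt{-18227 + 40353} = \sqrt{22126}$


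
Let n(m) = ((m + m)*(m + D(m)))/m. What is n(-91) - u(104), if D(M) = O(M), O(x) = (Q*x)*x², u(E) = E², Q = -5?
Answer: 7524712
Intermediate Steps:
O(x) = -5*x³ (O(x) = (-5*x)*x² = -5*x³)
D(M) = -5*M³
n(m) = -10*m³ + 2*m (n(m) = ((m + m)*(m - 5*m³))/m = ((2*m)*(m - 5*m³))/m = (2*m*(m - 5*m³))/m = -10*m³ + 2*m)
n(-91) - u(104) = (-10*(-91)³ + 2*(-91)) - 1*104² = (-10*(-753571) - 182) - 1*10816 = (7535710 - 182) - 10816 = 7535528 - 10816 = 7524712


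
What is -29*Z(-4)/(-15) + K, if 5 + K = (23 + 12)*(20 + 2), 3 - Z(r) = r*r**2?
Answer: 13418/15 ≈ 894.53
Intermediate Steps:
Z(r) = 3 - r**3 (Z(r) = 3 - r*r**2 = 3 - r**3)
K = 765 (K = -5 + (23 + 12)*(20 + 2) = -5 + 35*22 = -5 + 770 = 765)
-29*Z(-4)/(-15) + K = -29*(3 - 1*(-4)**3)/(-15) + 765 = -29*(3 - 1*(-64))*(-1)/15 + 765 = -29*(3 + 64)*(-1)/15 + 765 = -1943*(-1)/15 + 765 = -29*(-67/15) + 765 = 1943/15 + 765 = 13418/15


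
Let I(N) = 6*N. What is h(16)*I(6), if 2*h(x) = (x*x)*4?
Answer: 18432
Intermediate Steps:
h(x) = 2*x² (h(x) = ((x*x)*4)/2 = (x²*4)/2 = (4*x²)/2 = 2*x²)
h(16)*I(6) = (2*16²)*(6*6) = (2*256)*36 = 512*36 = 18432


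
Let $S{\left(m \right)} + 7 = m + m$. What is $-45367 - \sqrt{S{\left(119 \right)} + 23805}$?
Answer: $-45367 - 2 \sqrt{6009} \approx -45522.0$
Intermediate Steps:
$S{\left(m \right)} = -7 + 2 m$ ($S{\left(m \right)} = -7 + \left(m + m\right) = -7 + 2 m$)
$-45367 - \sqrt{S{\left(119 \right)} + 23805} = -45367 - \sqrt{\left(-7 + 2 \cdot 119\right) + 23805} = -45367 - \sqrt{\left(-7 + 238\right) + 23805} = -45367 - \sqrt{231 + 23805} = -45367 - \sqrt{24036} = -45367 - 2 \sqrt{6009}$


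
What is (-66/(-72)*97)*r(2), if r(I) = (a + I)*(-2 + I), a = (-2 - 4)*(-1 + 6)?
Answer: 0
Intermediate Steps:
a = -30 (a = -6*5 = -30)
r(I) = (-30 + I)*(-2 + I)
(-66/(-72)*97)*r(2) = (-66/(-72)*97)*(60 + 2² - 32*2) = (-66*(-1/72)*97)*(60 + 4 - 64) = ((11/12)*97)*0 = (1067/12)*0 = 0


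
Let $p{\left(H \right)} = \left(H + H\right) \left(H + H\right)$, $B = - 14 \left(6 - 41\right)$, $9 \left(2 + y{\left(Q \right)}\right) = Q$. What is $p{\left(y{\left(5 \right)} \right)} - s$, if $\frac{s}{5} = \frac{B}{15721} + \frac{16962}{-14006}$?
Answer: $\frac{127032478243}{8917627203} \approx 14.245$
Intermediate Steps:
$y{\left(Q \right)} = -2 + \frac{Q}{9}$
$B = 490$ ($B = \left(-14\right) \left(-35\right) = 490$)
$p{\left(H \right)} = 4 H^{2}$ ($p{\left(H \right)} = 2 H 2 H = 4 H^{2}$)
$s = - \frac{649491655}{110094163}$ ($s = 5 \left(\frac{490}{15721} + \frac{16962}{-14006}\right) = 5 \left(490 \cdot \frac{1}{15721} + 16962 \left(- \frac{1}{14006}\right)\right) = 5 \left(\frac{490}{15721} - \frac{8481}{7003}\right) = 5 \left(- \frac{129898331}{110094163}\right) = - \frac{649491655}{110094163} \approx -5.8994$)
$p{\left(y{\left(5 \right)} \right)} - s = 4 \left(-2 + \frac{1}{9} \cdot 5\right)^{2} - - \frac{649491655}{110094163} = 4 \left(-2 + \frac{5}{9}\right)^{2} + \frac{649491655}{110094163} = 4 \left(- \frac{13}{9}\right)^{2} + \frac{649491655}{110094163} = 4 \cdot \frac{169}{81} + \frac{649491655}{110094163} = \frac{676}{81} + \frac{649491655}{110094163} = \frac{127032478243}{8917627203}$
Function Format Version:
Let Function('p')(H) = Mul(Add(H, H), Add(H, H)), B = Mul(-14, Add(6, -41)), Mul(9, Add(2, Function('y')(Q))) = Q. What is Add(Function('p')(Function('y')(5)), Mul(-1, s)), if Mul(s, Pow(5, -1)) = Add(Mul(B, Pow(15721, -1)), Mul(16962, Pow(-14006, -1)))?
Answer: Rational(127032478243, 8917627203) ≈ 14.245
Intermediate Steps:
Function('y')(Q) = Add(-2, Mul(Rational(1, 9), Q))
B = 490 (B = Mul(-14, -35) = 490)
Function('p')(H) = Mul(4, Pow(H, 2)) (Function('p')(H) = Mul(Mul(2, H), Mul(2, H)) = Mul(4, Pow(H, 2)))
s = Rational(-649491655, 110094163) (s = Mul(5, Add(Mul(490, Pow(15721, -1)), Mul(16962, Pow(-14006, -1)))) = Mul(5, Add(Mul(490, Rational(1, 15721)), Mul(16962, Rational(-1, 14006)))) = Mul(5, Add(Rational(490, 15721), Rational(-8481, 7003))) = Mul(5, Rational(-129898331, 110094163)) = Rational(-649491655, 110094163) ≈ -5.8994)
Add(Function('p')(Function('y')(5)), Mul(-1, s)) = Add(Mul(4, Pow(Add(-2, Mul(Rational(1, 9), 5)), 2)), Mul(-1, Rational(-649491655, 110094163))) = Add(Mul(4, Pow(Add(-2, Rational(5, 9)), 2)), Rational(649491655, 110094163)) = Add(Mul(4, Pow(Rational(-13, 9), 2)), Rational(649491655, 110094163)) = Add(Mul(4, Rational(169, 81)), Rational(649491655, 110094163)) = Add(Rational(676, 81), Rational(649491655, 110094163)) = Rational(127032478243, 8917627203)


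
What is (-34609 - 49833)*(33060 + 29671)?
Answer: -5297131102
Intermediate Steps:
(-34609 - 49833)*(33060 + 29671) = -84442*62731 = -5297131102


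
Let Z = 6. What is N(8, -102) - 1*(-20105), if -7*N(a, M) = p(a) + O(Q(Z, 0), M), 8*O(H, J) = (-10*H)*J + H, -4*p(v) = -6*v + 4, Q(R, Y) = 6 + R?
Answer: 278385/14 ≈ 19885.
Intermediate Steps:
p(v) = -1 + 3*v/2 (p(v) = -(-6*v + 4)/4 = -(4 - 6*v)/4 = -1 + 3*v/2)
O(H, J) = H/8 - 5*H*J/4 (O(H, J) = ((-10*H)*J + H)/8 = (-10*H*J + H)/8 = (H - 10*H*J)/8 = H/8 - 5*H*J/4)
N(a, M) = -1/14 - 3*a/14 + 15*M/7 (N(a, M) = -((-1 + 3*a/2) + (6 + 6)*(1 - 10*M)/8)/7 = -((-1 + 3*a/2) + (1/8)*12*(1 - 10*M))/7 = -((-1 + 3*a/2) + (3/2 - 15*M))/7 = -(1/2 - 15*M + 3*a/2)/7 = -1/14 - 3*a/14 + 15*M/7)
N(8, -102) - 1*(-20105) = (-1/14 - 3/14*8 + (15/7)*(-102)) - 1*(-20105) = (-1/14 - 12/7 - 1530/7) + 20105 = -3085/14 + 20105 = 278385/14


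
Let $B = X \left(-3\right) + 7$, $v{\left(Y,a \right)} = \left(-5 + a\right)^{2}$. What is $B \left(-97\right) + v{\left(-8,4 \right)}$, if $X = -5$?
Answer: $-2133$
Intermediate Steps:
$B = 22$ ($B = \left(-5\right) \left(-3\right) + 7 = 15 + 7 = 22$)
$B \left(-97\right) + v{\left(-8,4 \right)} = 22 \left(-97\right) + \left(-5 + 4\right)^{2} = -2134 + \left(-1\right)^{2} = -2134 + 1 = -2133$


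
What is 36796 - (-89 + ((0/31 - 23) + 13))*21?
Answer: 38875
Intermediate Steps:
36796 - (-89 + ((0/31 - 23) + 13))*21 = 36796 - (-89 + ((0*(1/31) - 23) + 13))*21 = 36796 - (-89 + ((0 - 23) + 13))*21 = 36796 - (-89 + (-23 + 13))*21 = 36796 - (-89 - 10)*21 = 36796 - (-99)*21 = 36796 - 1*(-2079) = 36796 + 2079 = 38875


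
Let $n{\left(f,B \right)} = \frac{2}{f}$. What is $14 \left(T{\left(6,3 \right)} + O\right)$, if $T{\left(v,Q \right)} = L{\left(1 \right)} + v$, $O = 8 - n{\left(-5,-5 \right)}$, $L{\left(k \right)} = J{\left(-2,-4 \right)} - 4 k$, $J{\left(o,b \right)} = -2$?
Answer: $\frac{588}{5} \approx 117.6$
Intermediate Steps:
$L{\left(k \right)} = -2 - 4 k$
$O = \frac{42}{5}$ ($O = 8 - \frac{2}{-5} = 8 - 2 \left(- \frac{1}{5}\right) = 8 - - \frac{2}{5} = 8 + \frac{2}{5} = \frac{42}{5} \approx 8.4$)
$T{\left(v,Q \right)} = -6 + v$ ($T{\left(v,Q \right)} = \left(-2 - 4\right) + v = -6 + v$)
$14 \left(T{\left(6,3 \right)} + O\right) = 14 \left(\left(-6 + 6\right) + \frac{42}{5}\right) = 14 \left(0 + \frac{42}{5}\right) = 14 \cdot \frac{42}{5} = \frac{588}{5}$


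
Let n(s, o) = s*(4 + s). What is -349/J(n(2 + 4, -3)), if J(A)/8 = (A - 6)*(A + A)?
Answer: -349/51840 ≈ -0.0067323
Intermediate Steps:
J(A) = 16*A*(-6 + A) (J(A) = 8*((A - 6)*(A + A)) = 8*((-6 + A)*(2*A)) = 8*(2*A*(-6 + A)) = 16*A*(-6 + A))
-349/J(n(2 + 4, -3)) = -349*1/(16*(-6 + (2 + 4)*(4 + (2 + 4)))*(2 + 4)*(4 + (2 + 4))) = -349*1/(96*(-6 + 6*(4 + 6))*(4 + 6)) = -349*1/(960*(-6 + 6*10)) = -349*1/(960*(-6 + 60)) = -349/(16*60*54) = -349/51840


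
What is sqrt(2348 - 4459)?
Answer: I*sqrt(2111) ≈ 45.946*I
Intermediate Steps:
sqrt(2348 - 4459) = sqrt(-2111) = I*sqrt(2111)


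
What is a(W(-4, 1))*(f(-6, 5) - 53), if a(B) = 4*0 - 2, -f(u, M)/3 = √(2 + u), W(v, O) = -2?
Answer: 106 + 12*I ≈ 106.0 + 12.0*I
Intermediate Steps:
f(u, M) = -3*√(2 + u)
a(B) = -2 (a(B) = 0 - 2 = -2)
a(W(-4, 1))*(f(-6, 5) - 53) = -2*(-3*√(2 - 6) - 53) = -2*(-6*I - 53) = -2*(-53 - 6*I) = 106 + 12*I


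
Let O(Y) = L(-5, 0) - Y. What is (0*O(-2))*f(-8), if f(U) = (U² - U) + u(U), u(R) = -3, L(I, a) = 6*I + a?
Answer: 0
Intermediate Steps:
L(I, a) = a + 6*I
O(Y) = -30 - Y (O(Y) = (0 + 6*(-5)) - Y = (0 - 30) - Y = -30 - Y)
f(U) = -3 + U² - U (f(U) = (U² - U) - 3 = -3 + U² - U)
(0*O(-2))*f(-8) = (0*(-30 - 1*(-2)))*(-3 + (-8)² - 1*(-8)) = (0*(-30 + 2))*(-3 + 64 + 8) = (0*(-28))*69 = 0*69 = 0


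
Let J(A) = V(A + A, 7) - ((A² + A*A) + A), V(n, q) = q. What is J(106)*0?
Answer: 0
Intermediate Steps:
J(A) = 7 - A - 2*A² (J(A) = 7 - ((A² + A*A) + A) = 7 - ((A² + A²) + A) = 7 - (2*A² + A) = 7 - (A + 2*A²) = 7 + (-A - 2*A²) = 7 - A - 2*A²)
J(106)*0 = (7 - 1*106 - 2*106²)*0 = (7 - 106 - 2*11236)*0 = (7 - 106 - 22472)*0 = -22571*0 = 0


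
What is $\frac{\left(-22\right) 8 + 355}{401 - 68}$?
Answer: $\frac{179}{333} \approx 0.53754$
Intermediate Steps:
$\frac{\left(-22\right) 8 + 355}{401 - 68} = \frac{-176 + 355}{333} = 179 \cdot \frac{1}{333} = \frac{179}{333}$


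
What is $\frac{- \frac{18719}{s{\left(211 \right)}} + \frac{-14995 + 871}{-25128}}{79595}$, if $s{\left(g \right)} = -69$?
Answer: $\frac{4364311}{1277818130} \approx 0.0034154$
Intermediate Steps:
$\frac{- \frac{18719}{s{\left(211 \right)}} + \frac{-14995 + 871}{-25128}}{79595} = \frac{- \frac{18719}{-69} + \frac{-14995 + 871}{-25128}}{79595} = \left(\left(-18719\right) \left(- \frac{1}{69}\right) - - \frac{1177}{2094}\right) \frac{1}{79595} = \left(\frac{18719}{69} + \frac{1177}{2094}\right) \frac{1}{79595} = \frac{4364311}{16054} \cdot \frac{1}{79595} = \frac{4364311}{1277818130}$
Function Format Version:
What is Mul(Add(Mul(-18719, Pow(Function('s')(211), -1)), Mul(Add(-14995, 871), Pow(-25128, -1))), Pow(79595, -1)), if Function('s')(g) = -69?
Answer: Rational(4364311, 1277818130) ≈ 0.0034154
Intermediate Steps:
Mul(Add(Mul(-18719, Pow(Function('s')(211), -1)), Mul(Add(-14995, 871), Pow(-25128, -1))), Pow(79595, -1)) = Mul(Add(Mul(-18719, Pow(-69, -1)), Mul(Add(-14995, 871), Pow(-25128, -1))), Pow(79595, -1)) = Mul(Add(Mul(-18719, Rational(-1, 69)), Mul(-14124, Rational(-1, 25128))), Rational(1, 79595)) = Mul(Add(Rational(18719, 69), Rational(1177, 2094)), Rational(1, 79595)) = Mul(Rational(4364311, 16054), Rational(1, 79595)) = Rational(4364311, 1277818130)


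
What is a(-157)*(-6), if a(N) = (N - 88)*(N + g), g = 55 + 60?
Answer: -61740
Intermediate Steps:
g = 115
a(N) = (-88 + N)*(115 + N) (a(N) = (N - 88)*(N + 115) = (-88 + N)*(115 + N))
a(-157)*(-6) = (-10120 + (-157)² + 27*(-157))*(-6) = (-10120 + 24649 - 4239)*(-6) = 10290*(-6) = -61740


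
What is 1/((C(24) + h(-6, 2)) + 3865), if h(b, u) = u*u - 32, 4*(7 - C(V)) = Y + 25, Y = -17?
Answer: 1/3842 ≈ 0.00026028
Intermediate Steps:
C(V) = 5 (C(V) = 7 - (-17 + 25)/4 = 7 - ¼*8 = 7 - 2 = 5)
h(b, u) = -32 + u² (h(b, u) = u² - 32 = -32 + u²)
1/((C(24) + h(-6, 2)) + 3865) = 1/((5 + (-32 + 2²)) + 3865) = 1/((5 + (-32 + 4)) + 3865) = 1/((5 - 28) + 3865) = 1/(-23 + 3865) = 1/3842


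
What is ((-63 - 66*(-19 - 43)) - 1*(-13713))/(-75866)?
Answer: -8871/37933 ≈ -0.23386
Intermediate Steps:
((-63 - 66*(-19 - 43)) - 1*(-13713))/(-75866) = ((-63 - 66*(-62)) + 13713)*(-1/75866) = ((-63 + 4092) + 13713)*(-1/75866) = (4029 + 13713)*(-1/75866) = 17742*(-1/75866) = -8871/37933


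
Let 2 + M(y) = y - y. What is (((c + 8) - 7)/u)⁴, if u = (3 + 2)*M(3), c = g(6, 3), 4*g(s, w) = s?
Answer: 1/256 ≈ 0.0039063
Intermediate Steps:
g(s, w) = s/4
M(y) = -2 (M(y) = -2 + (y - y) = -2 + 0 = -2)
c = 3/2 (c = (¼)*6 = 3/2 ≈ 1.5000)
u = -10 (u = (3 + 2)*(-2) = 5*(-2) = -10)
(((c + 8) - 7)/u)⁴ = (((3/2 + 8) - 7)/(-10))⁴ = ((19/2 - 7)*(-⅒))⁴ = ((5/2)*(-⅒))⁴ = (-¼)⁴ = 1/256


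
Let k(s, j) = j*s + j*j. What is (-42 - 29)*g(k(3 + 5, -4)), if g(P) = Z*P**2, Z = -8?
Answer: 145408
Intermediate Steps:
k(s, j) = j**2 + j*s (k(s, j) = j*s + j**2 = j**2 + j*s)
g(P) = -8*P**2
(-42 - 29)*g(k(3 + 5, -4)) = (-42 - 29)*(-8*16*(-4 + (3 + 5))**2) = -(-568)*(-4*(-4 + 8))**2 = -(-568)*(-4*4)**2 = -(-568)*(-16)**2 = -(-568)*256 = -71*(-2048) = 145408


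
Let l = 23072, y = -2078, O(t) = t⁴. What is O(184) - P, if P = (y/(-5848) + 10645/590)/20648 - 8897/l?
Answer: 210274153197742274463/183448683952 ≈ 1.1462e+9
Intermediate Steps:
P = -70577829791/183448683952 (P = (-2078/(-5848) + 10645/590)/20648 - 8897/23072 = (-2078*(-1/5848) + 10645*(1/590))*(1/20648) - 8897*1/23072 = (1039/2924 + 2129/118)*(1/20648) - 1271/3296 = (3173899/172516)*(1/20648) - 1271/3296 = 3173899/3562110368 - 1271/3296 = -70577829791/183448683952 ≈ -0.38473)
O(184) - P = 184⁴ - 1*(-70577829791/183448683952) = 1146228736 + 70577829791/183448683952 = 210274153197742274463/183448683952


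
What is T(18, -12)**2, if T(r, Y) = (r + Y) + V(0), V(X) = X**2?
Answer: 36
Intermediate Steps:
T(r, Y) = Y + r (T(r, Y) = (r + Y) + 0**2 = (Y + r) + 0 = Y + r)
T(18, -12)**2 = (-12 + 18)**2 = 6**2 = 36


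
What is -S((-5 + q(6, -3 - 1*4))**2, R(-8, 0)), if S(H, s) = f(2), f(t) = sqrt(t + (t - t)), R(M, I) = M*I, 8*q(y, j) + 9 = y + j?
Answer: -sqrt(2) ≈ -1.4142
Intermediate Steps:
q(y, j) = -9/8 + j/8 + y/8 (q(y, j) = -9/8 + (y + j)/8 = -9/8 + (j + y)/8 = -9/8 + (j/8 + y/8) = -9/8 + j/8 + y/8)
R(M, I) = I*M
f(t) = sqrt(t) (f(t) = sqrt(t + 0) = sqrt(t))
S(H, s) = sqrt(2)
-S((-5 + q(6, -3 - 1*4))**2, R(-8, 0)) = -sqrt(2)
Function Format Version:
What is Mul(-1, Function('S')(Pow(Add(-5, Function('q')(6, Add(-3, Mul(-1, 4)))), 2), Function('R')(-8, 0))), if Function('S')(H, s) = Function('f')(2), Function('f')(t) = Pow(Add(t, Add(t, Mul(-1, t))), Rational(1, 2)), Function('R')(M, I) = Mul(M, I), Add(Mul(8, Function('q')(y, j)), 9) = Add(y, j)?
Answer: Mul(-1, Pow(2, Rational(1, 2))) ≈ -1.4142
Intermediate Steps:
Function('q')(y, j) = Add(Rational(-9, 8), Mul(Rational(1, 8), j), Mul(Rational(1, 8), y)) (Function('q')(y, j) = Add(Rational(-9, 8), Mul(Rational(1, 8), Add(y, j))) = Add(Rational(-9, 8), Mul(Rational(1, 8), Add(j, y))) = Add(Rational(-9, 8), Add(Mul(Rational(1, 8), j), Mul(Rational(1, 8), y))) = Add(Rational(-9, 8), Mul(Rational(1, 8), j), Mul(Rational(1, 8), y)))
Function('R')(M, I) = Mul(I, M)
Function('f')(t) = Pow(t, Rational(1, 2)) (Function('f')(t) = Pow(Add(t, 0), Rational(1, 2)) = Pow(t, Rational(1, 2)))
Function('S')(H, s) = Pow(2, Rational(1, 2))
Mul(-1, Function('S')(Pow(Add(-5, Function('q')(6, Add(-3, Mul(-1, 4)))), 2), Function('R')(-8, 0))) = Mul(-1, Pow(2, Rational(1, 2)))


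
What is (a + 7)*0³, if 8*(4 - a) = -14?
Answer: 0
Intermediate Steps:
a = 23/4 (a = 4 - ⅛*(-14) = 4 + 7/4 = 23/4 ≈ 5.7500)
(a + 7)*0³ = (23/4 + 7)*0³ = (51/4)*0 = 0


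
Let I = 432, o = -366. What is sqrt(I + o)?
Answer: sqrt(66) ≈ 8.1240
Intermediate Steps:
sqrt(I + o) = sqrt(432 - 366) = sqrt(66)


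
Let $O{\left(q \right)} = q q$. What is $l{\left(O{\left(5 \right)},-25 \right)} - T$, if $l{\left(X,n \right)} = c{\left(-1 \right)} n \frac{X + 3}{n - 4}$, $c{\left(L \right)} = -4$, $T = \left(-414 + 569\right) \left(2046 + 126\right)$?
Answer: $- \frac{9765940}{29} \approx -3.3676 \cdot 10^{5}$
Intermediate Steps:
$T = 336660$ ($T = 155 \cdot 2172 = 336660$)
$O{\left(q \right)} = q^{2}$
$l{\left(X,n \right)} = - \frac{4 n \left(3 + X\right)}{-4 + n}$ ($l{\left(X,n \right)} = - 4 n \frac{X + 3}{n - 4} = - 4 n \frac{3 + X}{-4 + n} = - \frac{4 n \left(3 + X\right)}{-4 + n}$)
$l{\left(O{\left(5 \right)},-25 \right)} - T = \left(-4\right) \left(-25\right) \frac{1}{-4 - 25} \left(3 + 5^{2}\right) - 336660 = \left(-4\right) \left(-25\right) \frac{1}{-29} \left(3 + 25\right) - 336660 = \left(-4\right) \left(-25\right) \left(- \frac{1}{29}\right) 28 - 336660 = - \frac{2800}{29} - 336660 = - \frac{9765940}{29}$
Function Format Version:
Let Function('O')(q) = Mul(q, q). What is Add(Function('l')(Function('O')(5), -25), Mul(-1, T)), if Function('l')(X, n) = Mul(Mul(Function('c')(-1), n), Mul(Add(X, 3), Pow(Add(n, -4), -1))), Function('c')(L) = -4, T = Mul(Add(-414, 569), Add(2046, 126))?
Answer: Rational(-9765940, 29) ≈ -3.3676e+5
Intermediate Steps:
T = 336660 (T = Mul(155, 2172) = 336660)
Function('O')(q) = Pow(q, 2)
Function('l')(X, n) = Mul(-4, n, Pow(Add(-4, n), -1), Add(3, X)) (Function('l')(X, n) = Mul(Mul(-4, n), Mul(Add(X, 3), Pow(Add(n, -4), -1))) = Mul(Mul(-4, n), Mul(Add(3, X), Pow(Add(-4, n), -1))) = Mul(Mul(-4, n), Mul(Pow(Add(-4, n), -1), Add(3, X))) = Mul(-4, n, Pow(Add(-4, n), -1), Add(3, X)))
Add(Function('l')(Function('O')(5), -25), Mul(-1, T)) = Add(Mul(-4, -25, Pow(Add(-4, -25), -1), Add(3, Pow(5, 2))), Mul(-1, 336660)) = Add(Mul(-4, -25, Pow(-29, -1), Add(3, 25)), -336660) = Add(Mul(-4, -25, Rational(-1, 29), 28), -336660) = Add(Rational(-2800, 29), -336660) = Rational(-9765940, 29)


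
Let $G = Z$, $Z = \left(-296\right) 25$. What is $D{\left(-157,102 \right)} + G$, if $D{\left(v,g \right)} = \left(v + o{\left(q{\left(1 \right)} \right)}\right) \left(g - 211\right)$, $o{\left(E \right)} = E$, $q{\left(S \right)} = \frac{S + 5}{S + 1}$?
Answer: $9386$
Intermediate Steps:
$q{\left(S \right)} = \frac{5 + S}{1 + S}$
$Z = -7400$
$D{\left(v,g \right)} = \left(-211 + g\right) \left(3 + v\right)$ ($D{\left(v,g \right)} = \left(v + \frac{5 + 1}{1 + 1}\right) \left(g - 211\right) = \left(v + \frac{1}{2} \cdot 6\right) \left(-211 + g\right) = \left(v + 3\right) \left(-211 + g\right) = \left(3 + v\right) \left(-211 + g\right) = \left(-211 + g\right) \left(3 + v\right)$)
$G = -7400$
$D{\left(-157,102 \right)} + G = \left(-633 - -33127 + 3 \cdot 102 + 102 \left(-157\right)\right) - 7400 = \left(-633 + 33127 + 306 - 16014\right) - 7400 = 16786 - 7400 = 9386$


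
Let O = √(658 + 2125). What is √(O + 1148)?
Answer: √(1148 + 11*√23) ≈ 34.652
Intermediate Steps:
O = 11*√23 (O = √2783 = 11*√23 ≈ 52.754)
√(O + 1148) = √(11*√23 + 1148) = √(1148 + 11*√23)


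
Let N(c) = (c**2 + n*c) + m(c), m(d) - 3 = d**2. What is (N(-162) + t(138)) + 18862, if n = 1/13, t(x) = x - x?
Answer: 927427/13 ≈ 71341.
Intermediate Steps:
t(x) = 0
m(d) = 3 + d**2
n = 1/13 ≈ 0.076923
N(c) = 3 + 2*c**2 + c/13 (N(c) = (c**2 + c/13) + (3 + c**2) = 3 + 2*c**2 + c/13)
(N(-162) + t(138)) + 18862 = ((3 + 2*(-162)**2 + (1/13)*(-162)) + 0) + 18862 = ((3 + 2*26244 - 162/13) + 0) + 18862 = ((3 + 52488 - 162/13) + 0) + 18862 = (682221/13 + 0) + 18862 = 682221/13 + 18862 = 927427/13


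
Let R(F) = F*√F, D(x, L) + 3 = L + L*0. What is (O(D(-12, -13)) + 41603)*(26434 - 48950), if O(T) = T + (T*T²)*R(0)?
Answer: -936372892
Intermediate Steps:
D(x, L) = -3 + L (D(x, L) = -3 + (L + L*0) = -3 + (L + 0) = -3 + L)
R(F) = F^(3/2)
O(T) = T (O(T) = T + (T*T²)*0^(3/2) = T + T³*0 = T + 0 = T)
(O(D(-12, -13)) + 41603)*(26434 - 48950) = ((-3 - 13) + 41603)*(26434 - 48950) = (-16 + 41603)*(-22516) = 41587*(-22516) = -936372892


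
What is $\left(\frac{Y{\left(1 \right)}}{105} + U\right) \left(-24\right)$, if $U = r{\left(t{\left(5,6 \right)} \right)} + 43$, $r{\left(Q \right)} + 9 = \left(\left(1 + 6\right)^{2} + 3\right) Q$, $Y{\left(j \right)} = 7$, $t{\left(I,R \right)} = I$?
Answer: $- \frac{35288}{5} \approx -7057.6$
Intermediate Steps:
$r{\left(Q \right)} = -9 + 52 Q$ ($r{\left(Q \right)} = -9 + \left(\left(1 + 6\right)^{2} + 3\right) Q = -9 + \left(7^{2} + 3\right) Q = -9 + \left(49 + 3\right) Q = -9 + 52 Q$)
$U = 294$ ($U = \left(-9 + 52 \cdot 5\right) + 43 = \left(-9 + 260\right) + 43 = 251 + 43 = 294$)
$\left(\frac{Y{\left(1 \right)}}{105} + U\right) \left(-24\right) = \left(\frac{7}{105} + 294\right) \left(-24\right) = \left(7 \cdot \frac{1}{105} + 294\right) \left(-24\right) = \left(\frac{1}{15} + 294\right) \left(-24\right) = \frac{4411}{15} \left(-24\right) = - \frac{35288}{5}$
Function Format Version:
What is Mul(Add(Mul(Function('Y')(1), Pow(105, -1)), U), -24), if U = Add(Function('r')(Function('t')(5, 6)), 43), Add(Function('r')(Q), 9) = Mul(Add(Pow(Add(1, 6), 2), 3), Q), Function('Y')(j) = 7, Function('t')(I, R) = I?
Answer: Rational(-35288, 5) ≈ -7057.6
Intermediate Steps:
Function('r')(Q) = Add(-9, Mul(52, Q)) (Function('r')(Q) = Add(-9, Mul(Add(Pow(Add(1, 6), 2), 3), Q)) = Add(-9, Mul(Add(Pow(7, 2), 3), Q)) = Add(-9, Mul(Add(49, 3), Q)) = Add(-9, Mul(52, Q)))
U = 294 (U = Add(Add(-9, Mul(52, 5)), 43) = Add(Add(-9, 260), 43) = Add(251, 43) = 294)
Mul(Add(Mul(Function('Y')(1), Pow(105, -1)), U), -24) = Mul(Add(Mul(7, Pow(105, -1)), 294), -24) = Mul(Add(Mul(7, Rational(1, 105)), 294), -24) = Mul(Add(Rational(1, 15), 294), -24) = Mul(Rational(4411, 15), -24) = Rational(-35288, 5)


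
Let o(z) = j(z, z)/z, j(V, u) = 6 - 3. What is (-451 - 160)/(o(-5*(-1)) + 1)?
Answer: -3055/8 ≈ -381.88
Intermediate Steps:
j(V, u) = 3
o(z) = 3/z
(-451 - 160)/(o(-5*(-1)) + 1) = (-451 - 160)/(3/((-5*(-1))) + 1) = -611/(3/5 + 1) = -611/(3*(⅕) + 1) = -611/(⅗ + 1) = -611/8/5 = -611*5/8 = -3055/8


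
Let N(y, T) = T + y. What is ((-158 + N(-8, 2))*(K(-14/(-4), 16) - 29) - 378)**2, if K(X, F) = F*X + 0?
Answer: 23097636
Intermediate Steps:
K(X, F) = F*X
((-158 + N(-8, 2))*(K(-14/(-4), 16) - 29) - 378)**2 = ((-158 + (2 - 8))*(16*(-14/(-4)) - 29) - 378)**2 = ((-158 - 6)*(16*(-14*(-1/4)) - 29) - 378)**2 = (-164*(16*(7/2) - 29) - 378)**2 = (-164*(56 - 29) - 378)**2 = (-164*27 - 378)**2 = (-4428 - 378)**2 = (-4806)**2 = 23097636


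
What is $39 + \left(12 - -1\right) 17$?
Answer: $260$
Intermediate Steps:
$39 + \left(12 - -1\right) 17 = 39 + \left(12 + 1\right) 17 = 39 + 13 \cdot 17 = 39 + 221 = 260$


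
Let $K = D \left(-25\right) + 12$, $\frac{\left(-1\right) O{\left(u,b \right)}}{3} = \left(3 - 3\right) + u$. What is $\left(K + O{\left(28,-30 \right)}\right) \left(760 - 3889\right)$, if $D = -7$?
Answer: $-322287$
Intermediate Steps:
$O{\left(u,b \right)} = - 3 u$ ($O{\left(u,b \right)} = - 3 \left(\left(3 - 3\right) + u\right) = - 3 \left(0 + u\right) = - 3 u$)
$K = 187$ ($K = \left(-7\right) \left(-25\right) + 12 = 175 + 12 = 187$)
$\left(K + O{\left(28,-30 \right)}\right) \left(760 - 3889\right) = \left(187 - 84\right) \left(760 - 3889\right) = \left(187 - 84\right) \left(-3129\right) = 103 \left(-3129\right) = -322287$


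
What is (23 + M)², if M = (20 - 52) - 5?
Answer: 196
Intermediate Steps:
M = -37 (M = -32 - 5 = -37)
(23 + M)² = (23 - 37)² = (-14)² = 196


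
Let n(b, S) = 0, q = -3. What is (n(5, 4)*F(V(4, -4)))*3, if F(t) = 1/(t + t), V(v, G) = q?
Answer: 0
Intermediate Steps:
V(v, G) = -3
F(t) = 1/(2*t)
(n(5, 4)*F(V(4, -4)))*3 = (0*((1/2)/(-3)))*3 = (0*((1/2)*(-1/3)))*3 = (0*(-1/6))*3 = 0*3 = 0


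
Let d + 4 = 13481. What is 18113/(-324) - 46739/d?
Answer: -259252337/4366548 ≈ -59.372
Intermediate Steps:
d = 13477 (d = -4 + 13481 = 13477)
18113/(-324) - 46739/d = 18113/(-324) - 46739/13477 = 18113*(-1/324) - 46739*1/13477 = -18113/324 - 46739/13477 = -259252337/4366548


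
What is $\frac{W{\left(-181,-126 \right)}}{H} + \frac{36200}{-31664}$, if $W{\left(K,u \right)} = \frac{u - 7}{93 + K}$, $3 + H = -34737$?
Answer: $- \frac{6916997207}{6050040480} \approx -1.1433$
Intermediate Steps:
$H = -34740$ ($H = -3 - 34737 = -34740$)
$W{\left(K,u \right)} = \frac{-7 + u}{93 + K}$
$\frac{W{\left(-181,-126 \right)}}{H} + \frac{36200}{-31664} = \frac{\frac{1}{93 - 181} \left(-7 - 126\right)}{-34740} + \frac{36200}{-31664} = \frac{1}{-88} \left(-133\right) \left(- \frac{1}{34740}\right) + 36200 \left(- \frac{1}{31664}\right) = \left(- \frac{1}{88}\right) \left(-133\right) \left(- \frac{1}{34740}\right) - \frac{4525}{3958} = \frac{133}{88} \left(- \frac{1}{34740}\right) - \frac{4525}{3958} = - \frac{133}{3057120} - \frac{4525}{3958} = - \frac{6916997207}{6050040480}$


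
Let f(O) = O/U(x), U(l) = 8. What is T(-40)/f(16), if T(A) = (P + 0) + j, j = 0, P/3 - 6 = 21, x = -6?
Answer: 81/2 ≈ 40.500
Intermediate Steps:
P = 81 (P = 18 + 3*21 = 18 + 63 = 81)
f(O) = O/8
T(A) = 81 (T(A) = (81 + 0) + 0 = 81 + 0 = 81)
T(-40)/f(16) = 81/(((1/8)*16)) = 81/2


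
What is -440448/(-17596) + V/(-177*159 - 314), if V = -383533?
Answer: 4820618851/125182343 ≈ 38.509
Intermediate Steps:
-440448/(-17596) + V/(-177*159 - 314) = -440448/(-17596) - 383533/(-177*159 - 314) = -440448*(-1/17596) - 383533/(-28143 - 314) = 110112/4399 - 383533/(-28457) = 110112/4399 - 383533*(-1/28457) = 110112/4399 + 383533/28457 = 4820618851/125182343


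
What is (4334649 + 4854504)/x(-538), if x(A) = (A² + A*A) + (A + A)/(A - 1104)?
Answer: 7544294613/475267586 ≈ 15.874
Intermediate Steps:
x(A) = 2*A² + 2*A/(-1104 + A) (x(A) = (A² + A²) + (2*A)/(-1104 + A) = 2*A² + 2*A/(-1104 + A))
(4334649 + 4854504)/x(-538) = (4334649 + 4854504)/((2*(-538)*(1 + (-538)² - 1104*(-538))/(-1104 - 538))) = 9189153/((2*(-538)*(1 + 289444 + 593952)/(-1642))) = 9189153/((2*(-538)*(-1/1642)*883397)) = 9189153/(475267586/821) = 9189153*(821/475267586) = 7544294613/475267586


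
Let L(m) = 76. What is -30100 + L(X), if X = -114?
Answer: -30024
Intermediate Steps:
-30100 + L(X) = -30100 + 76 = -30024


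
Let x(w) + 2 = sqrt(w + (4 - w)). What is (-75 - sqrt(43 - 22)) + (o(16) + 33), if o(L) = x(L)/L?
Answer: -42 - sqrt(21) ≈ -46.583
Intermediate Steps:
x(w) = 0 (x(w) = -2 + sqrt(w + (4 - w)) = -2 + sqrt(4) = -2 + 2 = 0)
o(L) = 0 (o(L) = 0/L = 0)
(-75 - sqrt(43 - 22)) + (o(16) + 33) = (-75 - sqrt(43 - 22)) + (0 + 33) = (-75 - sqrt(21)) + 33 = -42 - sqrt(21)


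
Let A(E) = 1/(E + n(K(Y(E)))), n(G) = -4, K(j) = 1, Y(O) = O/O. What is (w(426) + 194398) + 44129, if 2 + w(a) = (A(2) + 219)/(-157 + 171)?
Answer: 6679137/28 ≈ 2.3854e+5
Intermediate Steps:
Y(O) = 1
A(E) = 1/(-4 + E) (A(E) = 1/(E - 4) = 1/(-4 + E))
w(a) = 381/28 (w(a) = -2 + (1/(-4 + 2) + 219)/(-157 + 171) = -2 + (1/(-2) + 219)/14 = -2 + (-½ + 219)*(1/14) = -2 + (437/2)*(1/14) = -2 + 437/28 = 381/28)
(w(426) + 194398) + 44129 = (381/28 + 194398) + 44129 = 5443525/28 + 44129 = 6679137/28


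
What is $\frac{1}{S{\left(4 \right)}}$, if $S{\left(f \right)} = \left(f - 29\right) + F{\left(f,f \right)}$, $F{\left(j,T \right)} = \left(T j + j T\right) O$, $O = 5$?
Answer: $\frac{1}{135} \approx 0.0074074$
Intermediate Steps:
$F{\left(j,T \right)} = 10 T j$ ($F{\left(j,T \right)} = \left(T j + j T\right) 5 = \left(T j + T j\right) 5 = 2 T j 5 = 10 T j$)
$S{\left(f \right)} = -29 + f + 10 f^{2}$ ($S{\left(f \right)} = \left(f - 29\right) + 10 f f = \left(-29 + f\right) + 10 f^{2} = -29 + f + 10 f^{2}$)
$\frac{1}{S{\left(4 \right)}} = \frac{1}{-29 + 4 + 10 \cdot 4^{2}} = \frac{1}{-29 + 4 + 10 \cdot 16} = \frac{1}{-29 + 4 + 160} = \frac{1}{135}$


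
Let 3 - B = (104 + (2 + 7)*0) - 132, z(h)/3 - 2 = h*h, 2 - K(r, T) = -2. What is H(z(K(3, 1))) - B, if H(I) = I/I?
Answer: -30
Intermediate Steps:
K(r, T) = 4 (K(r, T) = 2 - 1*(-2) = 2 + 2 = 4)
z(h) = 6 + 3*h² (z(h) = 6 + 3*(h*h) = 6 + 3*h²)
B = 31 (B = 3 - ((104 + (2 + 7)*0) - 132) = 3 - ((104 + 9*0) - 132) = 3 - ((104 + 0) - 132) = 3 - (104 - 132) = 3 - 1*(-28) = 3 + 28 = 31)
H(I) = 1
H(z(K(3, 1))) - B = 1 - 1*31 = 1 - 31 = -30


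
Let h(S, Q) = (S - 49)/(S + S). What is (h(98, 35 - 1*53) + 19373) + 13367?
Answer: 130961/4 ≈ 32740.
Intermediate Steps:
h(S, Q) = (-49 + S)/(2*S) (h(S, Q) = (-49 + S)/((2*S)) = (-49 + S)*(1/(2*S)) = (-49 + S)/(2*S))
(h(98, 35 - 1*53) + 19373) + 13367 = ((½)*(-49 + 98)/98 + 19373) + 13367 = ((½)*(1/98)*49 + 19373) + 13367 = (¼ + 19373) + 13367 = 77493/4 + 13367 = 130961/4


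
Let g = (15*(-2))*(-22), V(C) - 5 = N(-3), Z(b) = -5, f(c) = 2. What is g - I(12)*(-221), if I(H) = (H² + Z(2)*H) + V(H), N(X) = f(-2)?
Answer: 20771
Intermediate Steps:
N(X) = 2
V(C) = 7 (V(C) = 5 + 2 = 7)
g = 660 (g = -30*(-22) = 660)
I(H) = 7 + H² - 5*H (I(H) = (H² - 5*H) + 7 = 7 + H² - 5*H)
g - I(12)*(-221) = 660 - (7 + 12² - 5*12)*(-221) = 660 - (7 + 144 - 60)*(-221) = 660 - 91*(-221) = 660 - 1*(-20111) = 660 + 20111 = 20771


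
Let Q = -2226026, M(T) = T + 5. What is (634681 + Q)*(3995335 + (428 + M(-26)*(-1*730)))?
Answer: -6383032790085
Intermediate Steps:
M(T) = 5 + T
(634681 + Q)*(3995335 + (428 + M(-26)*(-1*730))) = (634681 - 2226026)*(3995335 + (428 + (5 - 26)*(-1*730))) = -1591345*(3995335 + (428 - 21*(-730))) = -1591345*(3995335 + (428 + 15330)) = -1591345*(3995335 + 15758) = -1591345*4011093 = -6383032790085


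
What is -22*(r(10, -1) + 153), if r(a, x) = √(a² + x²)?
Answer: -3366 - 22*√101 ≈ -3587.1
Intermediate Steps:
-22*(r(10, -1) + 153) = -22*(√(10² + (-1)²) + 153) = -22*(√(100 + 1) + 153) = -22*(√101 + 153) = -22*(153 + √101) = -3366 - 22*√101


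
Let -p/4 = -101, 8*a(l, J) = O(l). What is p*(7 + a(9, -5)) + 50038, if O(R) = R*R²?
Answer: 179361/2 ≈ 89681.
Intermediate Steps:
O(R) = R³
a(l, J) = l³/8
p = 404 (p = -4*(-101) = 404)
p*(7 + a(9, -5)) + 50038 = 404*(7 + (⅛)*9³) + 50038 = 404*(7 + (⅛)*729) + 50038 = 404*(7 + 729/8) + 50038 = 404*(785/8) + 50038 = 79285/2 + 50038 = 179361/2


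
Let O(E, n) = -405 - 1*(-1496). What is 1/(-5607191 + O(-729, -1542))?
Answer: -1/5606100 ≈ -1.7838e-7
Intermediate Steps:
O(E, n) = 1091 (O(E, n) = -405 + 1496 = 1091)
1/(-5607191 + O(-729, -1542)) = 1/(-5607191 + 1091) = 1/(-5606100) = -1/5606100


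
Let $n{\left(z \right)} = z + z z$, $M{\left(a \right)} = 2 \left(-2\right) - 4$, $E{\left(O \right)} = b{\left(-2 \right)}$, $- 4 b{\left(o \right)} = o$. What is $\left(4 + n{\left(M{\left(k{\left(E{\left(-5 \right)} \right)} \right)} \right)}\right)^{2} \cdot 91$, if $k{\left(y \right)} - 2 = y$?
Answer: $327600$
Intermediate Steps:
$b{\left(o \right)} = - \frac{o}{4}$
$E{\left(O \right)} = \frac{1}{2}$ ($E{\left(O \right)} = \left(- \frac{1}{4}\right) \left(-2\right) = \frac{1}{2}$)
$k{\left(y \right)} = 2 + y$
$M{\left(a \right)} = -8$ ($M{\left(a \right)} = -4 - 4 = -8$)
$n{\left(z \right)} = z + z^{2}$
$\left(4 + n{\left(M{\left(k{\left(E{\left(-5 \right)} \right)} \right)} \right)}\right)^{2} \cdot 91 = \left(4 - 8 \left(1 - 8\right)\right)^{2} \cdot 91 = \left(4 - -56\right)^{2} \cdot 91 = \left(4 + 56\right)^{2} \cdot 91 = 60^{2} \cdot 91 = 3600 \cdot 91 = 327600$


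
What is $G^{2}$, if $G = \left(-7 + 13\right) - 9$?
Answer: $9$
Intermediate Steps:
$G = -3$ ($G = 6 - 9 = -3$)
$G^{2} = \left(-3\right)^{2} = 9$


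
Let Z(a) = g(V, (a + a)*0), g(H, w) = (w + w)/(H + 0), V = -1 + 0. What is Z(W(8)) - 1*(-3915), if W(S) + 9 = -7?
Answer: 3915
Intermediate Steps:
W(S) = -16 (W(S) = -9 - 7 = -16)
V = -1
g(H, w) = 2*w/H (g(H, w) = (2*w)/H = 2*w/H)
Z(a) = 0 (Z(a) = 2*((a + a)*0)/(-1) = 2*((2*a)*0)*(-1) = 2*0*(-1) = 0)
Z(W(8)) - 1*(-3915) = 0 - 1*(-3915) = 0 + 3915 = 3915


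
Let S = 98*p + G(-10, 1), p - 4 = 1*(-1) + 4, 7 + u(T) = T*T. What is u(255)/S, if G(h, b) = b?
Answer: 65018/687 ≈ 94.641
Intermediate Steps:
u(T) = -7 + T**2 (u(T) = -7 + T*T = -7 + T**2)
p = 7 (p = 4 + (1*(-1) + 4) = 4 + (-1 + 4) = 4 + 3 = 7)
S = 687 (S = 98*7 + 1 = 686 + 1 = 687)
u(255)/S = (-7 + 255**2)/687 = (-7 + 65025)*(1/687) = 65018*(1/687) = 65018/687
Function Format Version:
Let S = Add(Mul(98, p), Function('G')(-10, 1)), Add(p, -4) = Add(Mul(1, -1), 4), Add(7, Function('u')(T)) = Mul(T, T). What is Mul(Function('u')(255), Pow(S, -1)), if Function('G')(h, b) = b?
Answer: Rational(65018, 687) ≈ 94.641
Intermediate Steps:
Function('u')(T) = Add(-7, Pow(T, 2)) (Function('u')(T) = Add(-7, Mul(T, T)) = Add(-7, Pow(T, 2)))
p = 7 (p = Add(4, Add(Mul(1, -1), 4)) = Add(4, Add(-1, 4)) = Add(4, 3) = 7)
S = 687 (S = Add(Mul(98, 7), 1) = Add(686, 1) = 687)
Mul(Function('u')(255), Pow(S, -1)) = Mul(Add(-7, Pow(255, 2)), Pow(687, -1)) = Mul(Add(-7, 65025), Rational(1, 687)) = Mul(65018, Rational(1, 687)) = Rational(65018, 687)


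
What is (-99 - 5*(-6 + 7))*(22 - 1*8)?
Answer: -1456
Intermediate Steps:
(-99 - 5*(-6 + 7))*(22 - 1*8) = (-99 - 5*1)*(22 - 8) = (-99 - 5)*14 = -104*14 = -1456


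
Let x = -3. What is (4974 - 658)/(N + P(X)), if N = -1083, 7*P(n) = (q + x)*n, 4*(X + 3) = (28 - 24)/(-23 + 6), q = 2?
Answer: -513604/128825 ≈ -3.9868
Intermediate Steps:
X = -52/17 (X = -3 + ((28 - 24)/(-23 + 6))/4 = -3 + (4/(-17))/4 = -3 + (4*(-1/17))/4 = -3 + (¼)*(-4/17) = -3 - 1/17 = -52/17 ≈ -3.0588)
P(n) = -n/7 (P(n) = ((2 - 3)*n)/7 = (-n)/7 = -n/7)
(4974 - 658)/(N + P(X)) = (4974 - 658)/(-1083 - ⅐*(-52/17)) = 4316/(-1083 + 52/119) = 4316/(-128825/119) = 4316*(-119/128825) = -513604/128825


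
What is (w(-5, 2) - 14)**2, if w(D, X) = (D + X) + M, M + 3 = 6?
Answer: 196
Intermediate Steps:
M = 3 (M = -3 + 6 = 3)
w(D, X) = 3 + D + X (w(D, X) = (D + X) + 3 = 3 + D + X)
(w(-5, 2) - 14)**2 = ((3 - 5 + 2) - 14)**2 = (0 - 14)**2 = (-14)**2 = 196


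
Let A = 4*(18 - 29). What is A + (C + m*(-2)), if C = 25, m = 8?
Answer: -35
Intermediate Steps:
A = -44 (A = 4*(-11) = -44)
A + (C + m*(-2)) = -44 + (25 + 8*(-2)) = -44 + (25 - 16) = -44 + 9 = -35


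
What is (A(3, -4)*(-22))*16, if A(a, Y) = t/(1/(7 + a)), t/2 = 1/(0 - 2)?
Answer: 3520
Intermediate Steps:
t = -1 (t = 2/(0 - 2) = 2/(-2) = 2*(-½) = -1)
A(a, Y) = -7 - a (A(a, Y) = -1/(1/(7 + a)) = -(7 + a) = -7 - a)
(A(3, -4)*(-22))*16 = ((-7 - 1*3)*(-22))*16 = ((-7 - 3)*(-22))*16 = -10*(-22)*16 = 220*16 = 3520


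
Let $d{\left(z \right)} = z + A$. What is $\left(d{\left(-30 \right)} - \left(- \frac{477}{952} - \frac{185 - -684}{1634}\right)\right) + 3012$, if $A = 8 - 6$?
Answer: $\frac{2321710809}{777784} \approx 2985.0$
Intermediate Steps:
$A = 2$ ($A = 8 - 6 = 2$)
$d{\left(z \right)} = 2 + z$ ($d{\left(z \right)} = z + 2 = 2 + z$)
$\left(d{\left(-30 \right)} - \left(- \frac{477}{952} - \frac{185 - -684}{1634}\right)\right) + 3012 = \left(\left(2 - 30\right) - \left(- \frac{477}{952} - \frac{185 - -684}{1634}\right)\right) + 3012 = \left(-28 - \left(- \frac{477}{952} - \left(185 + 684\right) \frac{1}{1634}\right)\right) + 3012 = \left(-28 + \left(\frac{477}{952} + 869 \cdot \frac{1}{1634}\right)\right) + 3012 = \left(-28 + \left(\frac{477}{952} + \frac{869}{1634}\right)\right) + 3012 = \left(-28 + \frac{803353}{777784}\right) + 3012 = - \frac{20974599}{777784} + 3012 = \frac{2321710809}{777784}$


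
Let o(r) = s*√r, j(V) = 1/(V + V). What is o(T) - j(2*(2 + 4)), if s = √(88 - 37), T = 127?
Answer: -1/24 + √6477 ≈ 80.438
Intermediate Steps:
j(V) = 1/(2*V)
s = √51 ≈ 7.1414
o(r) = √51*√r
o(T) - j(2*(2 + 4)) = √51*√127 - 1/(2*(2*(2 + 4))) = √6477 - 1/(2*(2*6)) = √6477 - 1/(2*12) = √6477 - 1*1/24 = √6477 - 1/24 = -1/24 + √6477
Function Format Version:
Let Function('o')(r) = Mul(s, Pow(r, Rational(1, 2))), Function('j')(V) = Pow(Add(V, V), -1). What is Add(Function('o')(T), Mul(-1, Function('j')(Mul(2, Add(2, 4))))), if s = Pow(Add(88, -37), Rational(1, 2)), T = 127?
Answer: Add(Rational(-1, 24), Pow(6477, Rational(1, 2))) ≈ 80.438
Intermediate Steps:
Function('j')(V) = Mul(Rational(1, 2), Pow(V, -1)) (Function('j')(V) = Pow(Mul(2, V), -1) = Mul(Rational(1, 2), Pow(V, -1)))
s = Pow(51, Rational(1, 2)) ≈ 7.1414
Function('o')(r) = Mul(Pow(51, Rational(1, 2)), Pow(r, Rational(1, 2)))
Add(Function('o')(T), Mul(-1, Function('j')(Mul(2, Add(2, 4))))) = Add(Mul(Pow(51, Rational(1, 2)), Pow(127, Rational(1, 2))), Mul(-1, Mul(Rational(1, 2), Pow(Mul(2, Add(2, 4)), -1)))) = Add(Pow(6477, Rational(1, 2)), Mul(-1, Mul(Rational(1, 2), Pow(Mul(2, 6), -1)))) = Add(Pow(6477, Rational(1, 2)), Mul(-1, Mul(Rational(1, 2), Pow(12, -1)))) = Add(Pow(6477, Rational(1, 2)), Mul(-1, Mul(Rational(1, 2), Rational(1, 12)))) = Add(Pow(6477, Rational(1, 2)), Mul(-1, Rational(1, 24))) = Add(Pow(6477, Rational(1, 2)), Rational(-1, 24)) = Add(Rational(-1, 24), Pow(6477, Rational(1, 2)))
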